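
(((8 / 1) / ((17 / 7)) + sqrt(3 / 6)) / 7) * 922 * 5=2305 * sqrt(2) / 7 + 36880 / 17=2635.09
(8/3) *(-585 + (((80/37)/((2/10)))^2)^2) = 196028926520/5622483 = 34865.19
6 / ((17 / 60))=360 / 17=21.18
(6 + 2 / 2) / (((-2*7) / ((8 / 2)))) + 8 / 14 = -10 / 7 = -1.43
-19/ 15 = -1.27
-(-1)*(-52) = -52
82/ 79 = 1.04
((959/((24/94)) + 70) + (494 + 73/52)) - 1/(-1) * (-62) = 166120/39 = 4259.49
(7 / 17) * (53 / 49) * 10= 530 / 119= 4.45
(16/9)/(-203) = -16/1827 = -0.01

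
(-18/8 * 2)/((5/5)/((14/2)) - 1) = 21/4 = 5.25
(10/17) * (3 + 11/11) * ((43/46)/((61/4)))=3440/23851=0.14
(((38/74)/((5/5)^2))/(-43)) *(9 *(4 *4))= -1.72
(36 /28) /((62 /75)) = 675 /434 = 1.56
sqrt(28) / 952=sqrt(7) / 476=0.01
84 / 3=28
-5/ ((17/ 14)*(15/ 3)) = -14/ 17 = -0.82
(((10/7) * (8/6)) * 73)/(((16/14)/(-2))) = -730/3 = -243.33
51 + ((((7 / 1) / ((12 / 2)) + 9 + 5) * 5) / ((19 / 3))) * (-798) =-9504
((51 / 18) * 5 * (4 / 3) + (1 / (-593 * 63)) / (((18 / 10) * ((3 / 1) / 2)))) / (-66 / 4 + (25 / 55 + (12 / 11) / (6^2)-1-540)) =-419167760 / 12360860253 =-0.03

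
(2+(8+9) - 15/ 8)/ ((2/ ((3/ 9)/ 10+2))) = 17.41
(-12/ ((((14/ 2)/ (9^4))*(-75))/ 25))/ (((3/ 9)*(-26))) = -39366/ 91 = -432.59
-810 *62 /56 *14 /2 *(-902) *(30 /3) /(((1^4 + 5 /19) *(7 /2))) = 179306325 /14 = 12807594.64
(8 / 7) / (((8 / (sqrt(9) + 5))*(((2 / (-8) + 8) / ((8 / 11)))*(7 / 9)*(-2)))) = -1152 / 16709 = -0.07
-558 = -558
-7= -7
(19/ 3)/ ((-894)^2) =19/ 2397708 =0.00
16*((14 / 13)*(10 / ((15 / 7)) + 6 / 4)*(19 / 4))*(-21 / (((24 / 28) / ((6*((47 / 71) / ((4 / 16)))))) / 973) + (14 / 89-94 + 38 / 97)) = -351582230792968 / 1838829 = -191198980.87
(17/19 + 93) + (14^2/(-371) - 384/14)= 464796/7049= 65.94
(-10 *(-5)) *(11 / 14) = 275 / 7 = 39.29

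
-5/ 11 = -0.45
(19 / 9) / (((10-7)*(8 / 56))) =133 / 27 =4.93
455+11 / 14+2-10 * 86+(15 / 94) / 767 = -101495907 / 252343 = -402.21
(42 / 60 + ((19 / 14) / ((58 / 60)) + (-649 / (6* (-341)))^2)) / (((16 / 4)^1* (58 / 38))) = 1470846487 / 4073333040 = 0.36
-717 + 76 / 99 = -70907 / 99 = -716.23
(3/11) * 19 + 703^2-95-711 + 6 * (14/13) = 70558294/143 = 493414.64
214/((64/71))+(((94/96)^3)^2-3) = 235.29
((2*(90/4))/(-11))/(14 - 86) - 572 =-50331/88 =-571.94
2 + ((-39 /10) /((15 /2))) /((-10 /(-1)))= 487 /250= 1.95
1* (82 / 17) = 82 / 17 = 4.82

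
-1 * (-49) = 49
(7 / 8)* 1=7 / 8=0.88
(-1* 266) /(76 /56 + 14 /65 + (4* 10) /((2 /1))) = -242060 /19631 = -12.33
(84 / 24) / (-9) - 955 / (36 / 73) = -23243 / 12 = -1936.92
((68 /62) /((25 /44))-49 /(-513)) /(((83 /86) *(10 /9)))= 34633189 /18332625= 1.89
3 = 3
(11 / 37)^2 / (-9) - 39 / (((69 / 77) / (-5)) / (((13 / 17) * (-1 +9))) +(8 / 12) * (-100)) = 56750548481 / 98709925599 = 0.57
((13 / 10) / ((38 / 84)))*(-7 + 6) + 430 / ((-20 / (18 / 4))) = -37857 / 380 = -99.62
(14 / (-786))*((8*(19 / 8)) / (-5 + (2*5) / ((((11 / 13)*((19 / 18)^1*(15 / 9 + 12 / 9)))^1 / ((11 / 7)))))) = -17689 / 45195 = -0.39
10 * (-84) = -840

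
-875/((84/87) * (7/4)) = -3625/7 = -517.86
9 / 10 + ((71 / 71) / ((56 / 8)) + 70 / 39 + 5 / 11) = 98867 / 30030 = 3.29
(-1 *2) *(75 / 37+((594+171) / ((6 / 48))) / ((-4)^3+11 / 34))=188.17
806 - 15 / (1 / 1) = 791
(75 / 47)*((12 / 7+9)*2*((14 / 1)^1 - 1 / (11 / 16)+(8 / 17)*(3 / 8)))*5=133818750 / 61523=2175.10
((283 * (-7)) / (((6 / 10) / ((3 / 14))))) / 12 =-1415 / 24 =-58.96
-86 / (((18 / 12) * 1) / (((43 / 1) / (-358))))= 3698 / 537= 6.89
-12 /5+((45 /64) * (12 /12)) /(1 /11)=1707 /320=5.33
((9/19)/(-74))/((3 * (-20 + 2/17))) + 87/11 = 41345397/5227508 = 7.91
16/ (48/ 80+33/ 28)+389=398.00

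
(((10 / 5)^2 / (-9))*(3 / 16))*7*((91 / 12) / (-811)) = 637 / 116784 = 0.01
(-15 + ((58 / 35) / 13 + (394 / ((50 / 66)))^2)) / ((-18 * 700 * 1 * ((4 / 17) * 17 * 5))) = -1.07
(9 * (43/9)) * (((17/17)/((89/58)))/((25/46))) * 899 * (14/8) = 180489533/2225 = 81118.89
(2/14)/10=1/70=0.01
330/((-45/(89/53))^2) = 174262/379215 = 0.46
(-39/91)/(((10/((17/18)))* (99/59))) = -1003/41580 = -0.02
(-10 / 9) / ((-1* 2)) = 5 / 9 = 0.56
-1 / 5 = -0.20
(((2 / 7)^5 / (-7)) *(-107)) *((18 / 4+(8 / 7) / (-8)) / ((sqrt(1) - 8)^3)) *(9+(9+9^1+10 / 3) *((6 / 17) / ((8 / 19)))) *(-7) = 0.07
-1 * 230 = -230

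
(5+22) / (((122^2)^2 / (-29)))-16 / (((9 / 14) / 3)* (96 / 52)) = -80638185031 / 1993801104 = -40.44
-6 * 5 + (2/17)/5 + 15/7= -16561/595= -27.83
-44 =-44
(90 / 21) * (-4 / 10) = -12 / 7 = -1.71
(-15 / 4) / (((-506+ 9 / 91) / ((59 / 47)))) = 80535 / 8654956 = 0.01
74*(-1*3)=-222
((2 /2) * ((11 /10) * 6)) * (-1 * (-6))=198 /5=39.60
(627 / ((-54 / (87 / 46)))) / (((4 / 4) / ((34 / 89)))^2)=-1751629 / 546549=-3.20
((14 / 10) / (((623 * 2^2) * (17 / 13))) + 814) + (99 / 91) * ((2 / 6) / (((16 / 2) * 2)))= 8966171337 / 11014640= 814.02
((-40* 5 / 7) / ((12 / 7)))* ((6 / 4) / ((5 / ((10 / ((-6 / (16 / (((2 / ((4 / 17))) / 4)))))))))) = 3200 / 51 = 62.75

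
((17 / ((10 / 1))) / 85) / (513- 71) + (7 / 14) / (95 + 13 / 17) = 94739 / 17989400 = 0.01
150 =150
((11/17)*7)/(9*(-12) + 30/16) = -616/14433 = -0.04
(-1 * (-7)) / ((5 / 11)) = 77 / 5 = 15.40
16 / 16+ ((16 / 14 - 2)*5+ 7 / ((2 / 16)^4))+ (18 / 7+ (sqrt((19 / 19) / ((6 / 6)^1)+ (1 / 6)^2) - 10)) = sqrt(37) / 6+ 200629 / 7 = 28662.30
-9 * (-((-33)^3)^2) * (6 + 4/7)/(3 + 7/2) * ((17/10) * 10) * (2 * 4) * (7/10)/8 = 9089351565822/65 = 139836177935.72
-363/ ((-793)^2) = -363/ 628849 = -0.00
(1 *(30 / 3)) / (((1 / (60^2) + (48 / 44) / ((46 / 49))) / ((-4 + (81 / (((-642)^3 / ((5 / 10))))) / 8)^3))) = -70232306601655712334112327492875 / 127552085072690140236943917056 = -550.62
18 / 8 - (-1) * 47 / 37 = 521 / 148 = 3.52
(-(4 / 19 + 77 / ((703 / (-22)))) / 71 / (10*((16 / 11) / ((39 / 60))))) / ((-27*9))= -110539 / 19406174400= -0.00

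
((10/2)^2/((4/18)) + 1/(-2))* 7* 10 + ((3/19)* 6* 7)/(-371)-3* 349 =6840533/1007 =6792.98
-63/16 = -3.94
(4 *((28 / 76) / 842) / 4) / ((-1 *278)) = -7 / 4447444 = -0.00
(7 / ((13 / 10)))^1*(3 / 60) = 7 / 26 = 0.27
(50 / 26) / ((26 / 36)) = 450 / 169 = 2.66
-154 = -154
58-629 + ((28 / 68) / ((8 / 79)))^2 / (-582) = -6146933521 / 10764672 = -571.03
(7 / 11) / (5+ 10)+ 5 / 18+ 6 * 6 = 35957 / 990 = 36.32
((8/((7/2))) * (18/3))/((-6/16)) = -36.57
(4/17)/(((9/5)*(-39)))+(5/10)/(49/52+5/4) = 25477/113373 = 0.22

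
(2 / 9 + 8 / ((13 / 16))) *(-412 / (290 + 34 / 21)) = -849338 / 59709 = -14.22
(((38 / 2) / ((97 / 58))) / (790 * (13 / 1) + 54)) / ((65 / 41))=0.00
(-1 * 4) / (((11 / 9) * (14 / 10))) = -180 / 77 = -2.34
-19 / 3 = -6.33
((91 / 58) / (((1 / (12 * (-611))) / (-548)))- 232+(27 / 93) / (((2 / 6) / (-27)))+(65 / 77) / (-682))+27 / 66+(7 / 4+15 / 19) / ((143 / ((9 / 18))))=6303747.94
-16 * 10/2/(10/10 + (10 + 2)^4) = -80/20737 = -0.00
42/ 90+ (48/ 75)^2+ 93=176018/ 1875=93.88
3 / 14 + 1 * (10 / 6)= 79 / 42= 1.88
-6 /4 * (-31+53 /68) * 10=30825 /68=453.31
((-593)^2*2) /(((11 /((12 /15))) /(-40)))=-22505536 /11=-2045957.82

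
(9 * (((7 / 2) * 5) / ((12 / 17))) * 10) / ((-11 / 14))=-62475 / 22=-2839.77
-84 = -84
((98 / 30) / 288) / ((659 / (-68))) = -0.00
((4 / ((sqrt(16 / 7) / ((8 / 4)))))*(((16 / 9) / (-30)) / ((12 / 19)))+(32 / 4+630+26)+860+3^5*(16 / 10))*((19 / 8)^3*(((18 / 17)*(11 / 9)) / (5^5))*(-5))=-180398559 / 3400000+1433531*sqrt(7) / 275400000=-53.04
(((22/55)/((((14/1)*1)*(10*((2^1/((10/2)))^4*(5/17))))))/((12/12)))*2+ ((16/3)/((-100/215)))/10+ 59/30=4421/2800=1.58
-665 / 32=-20.78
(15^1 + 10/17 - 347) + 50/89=-330.85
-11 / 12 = -0.92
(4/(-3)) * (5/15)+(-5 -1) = -58/9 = -6.44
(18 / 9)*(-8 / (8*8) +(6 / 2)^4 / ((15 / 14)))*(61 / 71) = 184159 / 1420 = 129.69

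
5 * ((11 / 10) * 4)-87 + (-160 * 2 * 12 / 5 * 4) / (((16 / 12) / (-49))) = 112831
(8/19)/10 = 4/95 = 0.04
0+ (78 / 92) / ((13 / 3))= 9 / 46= 0.20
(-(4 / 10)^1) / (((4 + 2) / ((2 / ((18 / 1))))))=-1 / 135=-0.01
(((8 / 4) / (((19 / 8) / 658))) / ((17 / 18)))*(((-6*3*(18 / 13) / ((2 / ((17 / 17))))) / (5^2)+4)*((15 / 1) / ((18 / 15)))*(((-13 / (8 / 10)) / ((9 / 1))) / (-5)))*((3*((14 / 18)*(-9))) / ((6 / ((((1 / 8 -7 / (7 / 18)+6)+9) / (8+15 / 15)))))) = 10367.86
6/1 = 6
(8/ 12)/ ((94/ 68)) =68/ 141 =0.48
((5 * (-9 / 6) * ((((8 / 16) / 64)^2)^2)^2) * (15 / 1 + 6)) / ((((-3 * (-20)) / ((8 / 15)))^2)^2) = -7 / 512988145055170560000000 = -0.00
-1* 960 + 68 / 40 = -958.30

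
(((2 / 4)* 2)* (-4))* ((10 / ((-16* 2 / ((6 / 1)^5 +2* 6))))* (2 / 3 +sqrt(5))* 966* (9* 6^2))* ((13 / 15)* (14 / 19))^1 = 24646029408 / 19 +36969044112* sqrt(5) / 19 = 5647964479.24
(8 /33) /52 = 0.00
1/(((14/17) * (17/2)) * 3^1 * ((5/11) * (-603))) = -11/63315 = -0.00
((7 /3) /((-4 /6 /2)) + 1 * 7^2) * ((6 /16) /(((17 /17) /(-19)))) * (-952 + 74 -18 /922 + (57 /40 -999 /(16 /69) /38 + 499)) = 146922.14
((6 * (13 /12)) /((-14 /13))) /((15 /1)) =-169 /420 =-0.40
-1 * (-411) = 411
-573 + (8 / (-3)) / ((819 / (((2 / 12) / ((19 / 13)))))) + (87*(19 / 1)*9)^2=2384329441784 / 10773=221324556.00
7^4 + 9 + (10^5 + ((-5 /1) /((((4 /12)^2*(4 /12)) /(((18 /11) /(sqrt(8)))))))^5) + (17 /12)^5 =25484304977 /248832 - 2647776904509375*sqrt(2) /1288408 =-2906214533.97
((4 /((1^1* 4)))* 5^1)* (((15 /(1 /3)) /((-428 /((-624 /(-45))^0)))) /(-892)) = 225 /381776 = 0.00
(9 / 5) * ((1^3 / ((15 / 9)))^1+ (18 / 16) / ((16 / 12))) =2079 / 800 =2.60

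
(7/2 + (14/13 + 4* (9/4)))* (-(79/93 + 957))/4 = -3930655/1209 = -3251.16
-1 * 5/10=-1/2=-0.50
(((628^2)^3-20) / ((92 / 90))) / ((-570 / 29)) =-70220436174743583 / 23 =-3053062442380155.78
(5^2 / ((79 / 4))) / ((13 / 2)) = 200 / 1027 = 0.19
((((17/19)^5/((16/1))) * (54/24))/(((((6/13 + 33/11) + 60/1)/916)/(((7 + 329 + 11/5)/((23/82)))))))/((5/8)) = 46272030721683/20607008125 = 2245.45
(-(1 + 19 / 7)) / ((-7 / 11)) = 286 / 49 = 5.84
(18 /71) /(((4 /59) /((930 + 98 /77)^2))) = 27861446808 /8591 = 3243097.06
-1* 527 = -527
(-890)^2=792100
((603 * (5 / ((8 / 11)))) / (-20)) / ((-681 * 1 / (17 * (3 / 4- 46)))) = -6803247 / 29056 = -234.14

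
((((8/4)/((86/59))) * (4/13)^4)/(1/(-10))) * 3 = -453120/1228123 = -0.37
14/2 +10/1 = 17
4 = 4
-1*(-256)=256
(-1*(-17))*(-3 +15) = 204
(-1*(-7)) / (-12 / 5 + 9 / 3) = 35 / 3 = 11.67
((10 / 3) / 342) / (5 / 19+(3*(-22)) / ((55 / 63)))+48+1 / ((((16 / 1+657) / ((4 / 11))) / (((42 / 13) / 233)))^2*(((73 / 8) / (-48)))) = 48.00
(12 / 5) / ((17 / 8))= 96 / 85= 1.13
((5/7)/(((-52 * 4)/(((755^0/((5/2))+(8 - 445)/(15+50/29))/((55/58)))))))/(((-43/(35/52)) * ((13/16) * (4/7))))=-2533237/806404456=-0.00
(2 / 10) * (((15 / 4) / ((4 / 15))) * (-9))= -405 / 16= -25.31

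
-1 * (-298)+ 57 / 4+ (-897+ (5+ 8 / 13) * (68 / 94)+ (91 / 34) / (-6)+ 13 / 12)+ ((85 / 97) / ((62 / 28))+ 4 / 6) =-217007365715 / 374804508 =-578.99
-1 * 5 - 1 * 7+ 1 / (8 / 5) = -91 / 8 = -11.38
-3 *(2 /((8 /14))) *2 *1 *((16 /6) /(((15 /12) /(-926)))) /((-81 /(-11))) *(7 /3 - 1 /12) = 570416 /45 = 12675.91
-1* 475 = -475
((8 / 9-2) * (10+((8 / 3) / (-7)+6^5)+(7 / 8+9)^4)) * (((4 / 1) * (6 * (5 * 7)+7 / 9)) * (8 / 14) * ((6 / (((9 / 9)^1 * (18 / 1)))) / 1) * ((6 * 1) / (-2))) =2015751534695 / 217728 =9258118.09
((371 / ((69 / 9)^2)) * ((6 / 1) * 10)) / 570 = 6678 / 10051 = 0.66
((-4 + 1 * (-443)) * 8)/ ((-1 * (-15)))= -1192/ 5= -238.40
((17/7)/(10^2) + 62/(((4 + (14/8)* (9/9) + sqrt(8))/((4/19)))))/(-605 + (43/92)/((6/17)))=-2221899774/444302556425 + 4380672* sqrt(2)/2538871751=-0.00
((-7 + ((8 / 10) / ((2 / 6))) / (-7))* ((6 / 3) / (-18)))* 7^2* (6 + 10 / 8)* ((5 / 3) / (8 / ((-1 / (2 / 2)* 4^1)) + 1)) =-52171 / 108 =-483.06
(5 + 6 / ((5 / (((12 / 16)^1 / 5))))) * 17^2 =74851 / 50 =1497.02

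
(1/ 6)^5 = 1/ 7776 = 0.00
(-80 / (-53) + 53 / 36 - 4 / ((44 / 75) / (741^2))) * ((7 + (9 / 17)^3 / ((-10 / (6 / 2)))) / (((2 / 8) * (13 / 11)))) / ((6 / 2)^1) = -26850347714481683 / 913965390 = -29377860.48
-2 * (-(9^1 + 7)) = 32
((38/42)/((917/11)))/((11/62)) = 1178/19257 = 0.06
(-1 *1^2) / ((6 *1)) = -1 / 6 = -0.17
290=290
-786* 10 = -7860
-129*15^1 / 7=-1935 / 7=-276.43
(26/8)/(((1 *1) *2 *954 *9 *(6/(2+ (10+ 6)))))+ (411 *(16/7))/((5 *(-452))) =-37589609/90553680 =-0.42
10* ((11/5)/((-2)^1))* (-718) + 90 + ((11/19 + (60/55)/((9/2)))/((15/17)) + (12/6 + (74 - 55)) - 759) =13639001/1881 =7250.93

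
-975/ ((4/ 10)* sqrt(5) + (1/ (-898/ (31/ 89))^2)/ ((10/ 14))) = 209473328839456500/ 816009789475562248591 -397804772369358656796000* sqrt(5)/ 816009789475562248591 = -1090.08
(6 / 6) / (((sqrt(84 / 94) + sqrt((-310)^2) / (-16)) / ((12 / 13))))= -0.05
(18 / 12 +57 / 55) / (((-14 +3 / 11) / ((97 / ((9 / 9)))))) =-27063 / 1510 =-17.92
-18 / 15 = -6 / 5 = -1.20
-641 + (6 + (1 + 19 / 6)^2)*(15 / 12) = -88099 / 144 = -611.80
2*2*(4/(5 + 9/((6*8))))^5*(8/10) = 17179869184/19695203215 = 0.87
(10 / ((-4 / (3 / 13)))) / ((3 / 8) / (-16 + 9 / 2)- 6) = 46 / 481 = 0.10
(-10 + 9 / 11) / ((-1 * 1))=101 / 11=9.18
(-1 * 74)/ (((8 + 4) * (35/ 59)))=-2183/ 210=-10.40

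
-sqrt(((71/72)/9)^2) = -71/648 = -0.11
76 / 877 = 0.09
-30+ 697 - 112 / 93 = 61919 / 93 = 665.80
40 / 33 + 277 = 9181 / 33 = 278.21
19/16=1.19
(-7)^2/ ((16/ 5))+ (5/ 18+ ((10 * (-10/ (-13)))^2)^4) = 1440001831315468645/ 117465223824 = 12258962.99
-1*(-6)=6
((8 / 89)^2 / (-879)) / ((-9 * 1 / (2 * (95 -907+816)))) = 512 / 62663031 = 0.00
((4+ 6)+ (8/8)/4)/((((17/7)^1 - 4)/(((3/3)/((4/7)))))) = -2009/176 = -11.41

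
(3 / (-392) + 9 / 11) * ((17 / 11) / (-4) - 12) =-1904775 / 189728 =-10.04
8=8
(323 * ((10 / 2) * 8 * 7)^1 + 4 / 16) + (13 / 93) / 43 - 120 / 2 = 1445722531 / 15996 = 90380.25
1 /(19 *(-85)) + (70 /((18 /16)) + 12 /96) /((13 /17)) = 123244559 /1511640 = 81.53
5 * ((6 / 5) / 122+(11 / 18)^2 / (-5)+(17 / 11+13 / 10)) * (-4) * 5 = -15112835 / 54351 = -278.06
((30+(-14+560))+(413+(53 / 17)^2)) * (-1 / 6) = -48105 / 289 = -166.45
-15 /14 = -1.07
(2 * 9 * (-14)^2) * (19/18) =3724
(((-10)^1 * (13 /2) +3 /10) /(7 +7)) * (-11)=7117 /140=50.84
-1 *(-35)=35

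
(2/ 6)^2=0.11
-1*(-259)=259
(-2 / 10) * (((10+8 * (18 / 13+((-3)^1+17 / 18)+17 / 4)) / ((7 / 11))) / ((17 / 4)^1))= -39776 / 13923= -2.86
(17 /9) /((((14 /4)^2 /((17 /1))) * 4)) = 289 /441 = 0.66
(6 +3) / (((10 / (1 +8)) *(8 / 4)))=81 / 20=4.05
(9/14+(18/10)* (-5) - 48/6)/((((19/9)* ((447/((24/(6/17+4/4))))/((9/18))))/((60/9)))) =-467160/455791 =-1.02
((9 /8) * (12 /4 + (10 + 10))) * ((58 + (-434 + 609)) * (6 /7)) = 144693 /28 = 5167.61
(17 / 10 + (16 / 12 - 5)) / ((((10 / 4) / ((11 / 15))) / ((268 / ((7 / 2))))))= -347864 / 7875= -44.17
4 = 4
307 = 307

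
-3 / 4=-0.75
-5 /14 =-0.36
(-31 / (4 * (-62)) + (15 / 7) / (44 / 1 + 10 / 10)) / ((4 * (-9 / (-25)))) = 725 / 6048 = 0.12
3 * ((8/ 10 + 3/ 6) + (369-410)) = -1191/ 10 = -119.10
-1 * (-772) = 772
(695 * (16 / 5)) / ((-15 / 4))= -8896 / 15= -593.07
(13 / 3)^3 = 2197 / 27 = 81.37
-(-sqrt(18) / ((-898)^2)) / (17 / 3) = 9*sqrt(2) / 13708868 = 0.00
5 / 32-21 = -667 / 32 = -20.84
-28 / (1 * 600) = -7 / 150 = -0.05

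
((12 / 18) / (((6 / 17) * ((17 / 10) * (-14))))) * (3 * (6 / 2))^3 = -405 / 7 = -57.86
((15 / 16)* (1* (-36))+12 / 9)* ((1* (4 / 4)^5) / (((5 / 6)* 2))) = -389 / 20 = -19.45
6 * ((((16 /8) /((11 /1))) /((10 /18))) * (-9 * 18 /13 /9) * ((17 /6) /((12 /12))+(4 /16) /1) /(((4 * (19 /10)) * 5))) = -2997 /13585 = -0.22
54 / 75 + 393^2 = 3861243 / 25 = 154449.72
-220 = -220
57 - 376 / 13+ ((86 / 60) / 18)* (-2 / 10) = 984941 / 35100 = 28.06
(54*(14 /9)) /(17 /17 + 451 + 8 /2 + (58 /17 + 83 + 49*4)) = 1428 /12553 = 0.11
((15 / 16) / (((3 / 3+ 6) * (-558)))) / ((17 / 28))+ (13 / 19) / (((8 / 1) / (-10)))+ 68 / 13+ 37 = 129258163 / 3124056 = 41.38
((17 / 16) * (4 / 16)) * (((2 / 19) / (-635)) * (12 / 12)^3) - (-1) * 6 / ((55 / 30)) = 13898693 / 4246880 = 3.27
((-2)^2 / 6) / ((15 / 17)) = 34 / 45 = 0.76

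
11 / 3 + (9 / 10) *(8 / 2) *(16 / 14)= 817 / 105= 7.78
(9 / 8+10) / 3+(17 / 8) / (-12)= 113 / 32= 3.53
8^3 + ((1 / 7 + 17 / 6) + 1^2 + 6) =21923 / 42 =521.98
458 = 458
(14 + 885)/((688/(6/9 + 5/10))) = 6293/4128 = 1.52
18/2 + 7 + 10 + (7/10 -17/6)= 358/15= 23.87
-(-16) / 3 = 16 / 3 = 5.33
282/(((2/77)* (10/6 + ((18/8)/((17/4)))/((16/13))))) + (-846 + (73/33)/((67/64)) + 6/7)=114791176132/26481147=4334.83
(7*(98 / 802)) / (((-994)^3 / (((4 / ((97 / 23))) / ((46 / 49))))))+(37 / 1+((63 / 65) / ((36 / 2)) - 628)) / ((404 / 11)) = -11764544069959221 / 731165802050840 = -16.09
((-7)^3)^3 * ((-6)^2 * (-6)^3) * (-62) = -19454958177984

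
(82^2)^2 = 45212176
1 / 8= 0.12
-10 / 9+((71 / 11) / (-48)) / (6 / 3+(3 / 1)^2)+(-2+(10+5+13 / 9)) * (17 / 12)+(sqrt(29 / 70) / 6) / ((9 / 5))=19.40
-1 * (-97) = 97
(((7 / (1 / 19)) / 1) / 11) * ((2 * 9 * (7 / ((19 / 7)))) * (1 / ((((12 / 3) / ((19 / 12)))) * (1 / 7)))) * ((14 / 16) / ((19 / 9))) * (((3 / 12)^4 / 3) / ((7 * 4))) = 21609 / 720896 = 0.03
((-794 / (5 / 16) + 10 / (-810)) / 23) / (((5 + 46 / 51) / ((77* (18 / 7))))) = -384856846 / 103845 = -3706.07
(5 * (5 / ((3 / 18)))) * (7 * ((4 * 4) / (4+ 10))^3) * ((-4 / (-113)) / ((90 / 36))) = 122880 / 5537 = 22.19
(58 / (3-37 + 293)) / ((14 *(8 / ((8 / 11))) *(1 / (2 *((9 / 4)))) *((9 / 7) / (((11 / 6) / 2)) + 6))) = 87 / 98420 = 0.00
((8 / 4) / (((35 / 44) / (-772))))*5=-67936 / 7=-9705.14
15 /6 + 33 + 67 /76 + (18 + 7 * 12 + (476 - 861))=-18743 /76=-246.62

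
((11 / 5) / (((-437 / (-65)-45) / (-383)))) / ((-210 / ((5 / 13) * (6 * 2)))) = -4213 / 8708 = -0.48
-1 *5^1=-5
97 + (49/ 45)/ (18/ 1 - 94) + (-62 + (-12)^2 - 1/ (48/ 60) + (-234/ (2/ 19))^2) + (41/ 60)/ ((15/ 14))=42253308043/ 8550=4941907.37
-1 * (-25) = 25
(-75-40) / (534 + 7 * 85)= -115 / 1129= -0.10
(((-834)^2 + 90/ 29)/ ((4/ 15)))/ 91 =21612015/ 754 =28663.15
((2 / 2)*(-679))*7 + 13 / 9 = -42764 / 9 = -4751.56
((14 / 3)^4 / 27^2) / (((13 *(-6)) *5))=-19208 / 11514555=-0.00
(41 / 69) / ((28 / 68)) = 697 / 483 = 1.44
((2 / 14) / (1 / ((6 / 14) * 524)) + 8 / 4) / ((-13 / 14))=-3340 / 91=-36.70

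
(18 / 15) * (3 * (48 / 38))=432 / 95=4.55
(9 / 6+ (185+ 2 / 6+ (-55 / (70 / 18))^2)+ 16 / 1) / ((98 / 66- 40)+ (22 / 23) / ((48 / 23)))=-306548 / 28959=-10.59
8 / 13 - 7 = -83 / 13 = -6.38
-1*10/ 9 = -10/ 9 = -1.11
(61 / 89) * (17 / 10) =1037 / 890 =1.17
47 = 47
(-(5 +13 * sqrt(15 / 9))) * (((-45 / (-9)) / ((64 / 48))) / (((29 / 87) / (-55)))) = 12375 / 4 +10725 * sqrt(15) / 4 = 13478.19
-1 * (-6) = 6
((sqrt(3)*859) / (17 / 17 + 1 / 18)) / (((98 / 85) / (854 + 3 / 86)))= 48264594345*sqrt(3) / 80066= 1044097.74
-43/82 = -0.52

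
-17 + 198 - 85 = 96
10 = 10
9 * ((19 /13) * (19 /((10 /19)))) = 61731 /130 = 474.85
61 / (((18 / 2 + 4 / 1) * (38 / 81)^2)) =400221 / 18772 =21.32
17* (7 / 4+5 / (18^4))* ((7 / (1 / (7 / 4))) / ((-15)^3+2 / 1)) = -153032929 / 1416336192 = -0.11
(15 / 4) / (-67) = -15 / 268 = -0.06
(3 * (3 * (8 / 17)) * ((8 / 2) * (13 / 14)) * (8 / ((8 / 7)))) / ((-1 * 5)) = -1872 / 85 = -22.02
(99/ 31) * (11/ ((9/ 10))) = 1210/ 31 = 39.03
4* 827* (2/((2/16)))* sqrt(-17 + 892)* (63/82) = 8336160* sqrt(35)/41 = 1202863.11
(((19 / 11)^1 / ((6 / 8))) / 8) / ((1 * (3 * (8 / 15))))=95 / 528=0.18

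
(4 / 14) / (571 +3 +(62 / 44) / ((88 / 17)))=3872 / 7782537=0.00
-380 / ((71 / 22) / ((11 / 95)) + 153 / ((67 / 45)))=-1232264 / 423617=-2.91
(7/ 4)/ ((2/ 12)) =21/ 2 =10.50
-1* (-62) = 62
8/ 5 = 1.60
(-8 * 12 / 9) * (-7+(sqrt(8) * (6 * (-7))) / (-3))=224 / 3-896 * sqrt(2) / 3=-347.71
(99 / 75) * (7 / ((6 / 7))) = 539 / 50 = 10.78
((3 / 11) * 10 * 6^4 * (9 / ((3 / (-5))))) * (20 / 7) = -151480.52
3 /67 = 0.04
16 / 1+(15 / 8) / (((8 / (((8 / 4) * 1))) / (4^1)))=143 / 8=17.88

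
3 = 3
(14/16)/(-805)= -0.00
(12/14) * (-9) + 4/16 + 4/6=-571/84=-6.80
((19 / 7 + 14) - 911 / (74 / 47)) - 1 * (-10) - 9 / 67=-19158689 / 34706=-552.03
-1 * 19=-19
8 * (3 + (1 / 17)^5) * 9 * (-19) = -4104.00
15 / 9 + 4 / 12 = 2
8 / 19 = 0.42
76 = 76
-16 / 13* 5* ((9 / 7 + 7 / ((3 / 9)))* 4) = -3840 / 7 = -548.57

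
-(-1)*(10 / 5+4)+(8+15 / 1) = 29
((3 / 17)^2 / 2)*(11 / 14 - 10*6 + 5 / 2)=-3573 / 4046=-0.88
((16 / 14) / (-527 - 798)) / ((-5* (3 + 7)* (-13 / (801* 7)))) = -3204 / 430625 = -0.01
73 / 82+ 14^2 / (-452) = 4231 / 9266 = 0.46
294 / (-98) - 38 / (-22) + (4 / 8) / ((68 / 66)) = -589 / 748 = -0.79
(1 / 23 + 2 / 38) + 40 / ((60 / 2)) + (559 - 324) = 309959 / 1311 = 236.43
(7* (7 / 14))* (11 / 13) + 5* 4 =597 / 26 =22.96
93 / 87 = 31 / 29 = 1.07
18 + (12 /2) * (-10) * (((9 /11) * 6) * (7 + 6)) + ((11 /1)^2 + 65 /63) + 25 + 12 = -2530877 /693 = -3652.06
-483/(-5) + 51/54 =8779/90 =97.54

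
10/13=0.77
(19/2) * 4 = 38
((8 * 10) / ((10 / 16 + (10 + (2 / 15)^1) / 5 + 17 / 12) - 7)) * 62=-1691.87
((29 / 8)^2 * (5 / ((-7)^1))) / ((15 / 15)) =-4205 / 448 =-9.39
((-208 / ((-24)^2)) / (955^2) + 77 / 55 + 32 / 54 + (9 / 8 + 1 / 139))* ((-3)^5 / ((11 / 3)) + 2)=-60494382760861 / 301209024600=-200.84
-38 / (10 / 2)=-7.60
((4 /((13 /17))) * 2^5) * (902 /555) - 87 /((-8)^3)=1005556729 /3694080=272.21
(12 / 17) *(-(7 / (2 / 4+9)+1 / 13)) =-2412 / 4199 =-0.57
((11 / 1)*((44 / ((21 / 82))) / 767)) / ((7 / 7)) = 2.46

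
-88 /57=-1.54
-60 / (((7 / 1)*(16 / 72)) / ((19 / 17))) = -5130 / 119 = -43.11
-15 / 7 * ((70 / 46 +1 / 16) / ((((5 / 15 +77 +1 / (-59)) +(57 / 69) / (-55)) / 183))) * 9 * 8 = -140213351025 / 242314268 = -578.64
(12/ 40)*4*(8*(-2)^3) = -384/ 5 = -76.80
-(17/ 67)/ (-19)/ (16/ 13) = 221/ 20368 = 0.01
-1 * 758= -758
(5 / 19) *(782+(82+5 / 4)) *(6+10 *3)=155745 / 19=8197.11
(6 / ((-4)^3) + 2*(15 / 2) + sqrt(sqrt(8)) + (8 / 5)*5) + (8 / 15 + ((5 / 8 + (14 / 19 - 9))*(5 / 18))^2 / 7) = 2^(3 / 4) + 233690591 / 9703680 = 25.76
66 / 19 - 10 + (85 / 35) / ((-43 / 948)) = -343528 / 5719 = -60.07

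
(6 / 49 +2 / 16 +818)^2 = 102882487009 / 153664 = 669528.89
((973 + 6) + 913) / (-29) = -1892 / 29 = -65.24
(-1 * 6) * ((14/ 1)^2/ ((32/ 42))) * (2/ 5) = -3087/ 5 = -617.40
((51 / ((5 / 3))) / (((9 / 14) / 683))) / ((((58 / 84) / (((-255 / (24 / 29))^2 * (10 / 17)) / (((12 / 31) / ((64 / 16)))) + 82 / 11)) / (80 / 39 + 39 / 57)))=54061864611319957 / 727320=74330232375.46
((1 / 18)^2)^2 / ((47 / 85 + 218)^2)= 7225 / 36227735026704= 0.00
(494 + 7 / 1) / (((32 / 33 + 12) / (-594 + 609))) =247995 / 428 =579.43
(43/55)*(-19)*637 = -9462.35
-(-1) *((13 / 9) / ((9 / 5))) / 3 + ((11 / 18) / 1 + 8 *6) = 23755 / 486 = 48.88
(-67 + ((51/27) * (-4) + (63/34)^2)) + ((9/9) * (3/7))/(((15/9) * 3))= -25867213/364140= -71.04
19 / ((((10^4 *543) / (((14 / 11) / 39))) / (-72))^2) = 931 / 261691284765625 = 0.00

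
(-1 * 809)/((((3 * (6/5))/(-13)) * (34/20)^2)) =1010.86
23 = 23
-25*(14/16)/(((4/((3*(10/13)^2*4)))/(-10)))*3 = 196875/169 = 1164.94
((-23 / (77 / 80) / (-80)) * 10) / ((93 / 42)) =460 / 341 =1.35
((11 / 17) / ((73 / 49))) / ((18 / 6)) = 539 / 3723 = 0.14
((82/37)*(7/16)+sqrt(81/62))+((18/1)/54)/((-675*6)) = 1743377/1798200+9*sqrt(62)/62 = 2.11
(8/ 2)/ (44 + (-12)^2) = 1/ 47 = 0.02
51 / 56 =0.91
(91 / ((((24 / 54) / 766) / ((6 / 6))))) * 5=1568385 / 2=784192.50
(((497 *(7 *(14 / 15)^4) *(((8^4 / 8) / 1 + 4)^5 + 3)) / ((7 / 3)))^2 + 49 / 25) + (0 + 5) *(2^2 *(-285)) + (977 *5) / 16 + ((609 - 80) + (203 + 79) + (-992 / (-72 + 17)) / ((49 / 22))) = 42492044968356443649164726087050346563967989 / 24806250000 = 1712957217167304354715635000000000.00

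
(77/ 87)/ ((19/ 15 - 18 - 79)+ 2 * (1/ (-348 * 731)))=-562870/ 60883533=-0.01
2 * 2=4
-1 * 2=-2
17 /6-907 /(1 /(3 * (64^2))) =-66871279 /6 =-11145213.17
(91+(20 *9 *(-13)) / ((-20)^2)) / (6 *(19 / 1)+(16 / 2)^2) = 1703 / 3560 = 0.48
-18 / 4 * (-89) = 801 / 2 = 400.50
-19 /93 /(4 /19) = -361 /372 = -0.97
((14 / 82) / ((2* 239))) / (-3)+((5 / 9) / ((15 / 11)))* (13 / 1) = 2802451 / 529146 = 5.30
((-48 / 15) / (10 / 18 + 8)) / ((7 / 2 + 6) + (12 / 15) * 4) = -288 / 9779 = -0.03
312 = 312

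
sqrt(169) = 13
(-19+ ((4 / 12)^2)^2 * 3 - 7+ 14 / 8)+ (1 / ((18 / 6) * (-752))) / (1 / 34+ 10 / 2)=-4670407 / 192888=-24.21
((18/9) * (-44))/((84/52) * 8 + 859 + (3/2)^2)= -4576/45457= -0.10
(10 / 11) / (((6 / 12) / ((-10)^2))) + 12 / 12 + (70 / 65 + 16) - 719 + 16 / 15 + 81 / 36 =-4425463 / 8580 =-515.79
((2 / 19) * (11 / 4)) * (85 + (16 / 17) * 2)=16247 / 646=25.15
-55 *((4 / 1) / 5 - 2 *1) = 66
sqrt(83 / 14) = sqrt(1162) / 14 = 2.43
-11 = -11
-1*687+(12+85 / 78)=-52565 / 78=-673.91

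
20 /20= 1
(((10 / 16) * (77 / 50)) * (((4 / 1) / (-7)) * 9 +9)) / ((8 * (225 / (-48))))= -0.10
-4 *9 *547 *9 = -177228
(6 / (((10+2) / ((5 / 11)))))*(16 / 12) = 10 / 33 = 0.30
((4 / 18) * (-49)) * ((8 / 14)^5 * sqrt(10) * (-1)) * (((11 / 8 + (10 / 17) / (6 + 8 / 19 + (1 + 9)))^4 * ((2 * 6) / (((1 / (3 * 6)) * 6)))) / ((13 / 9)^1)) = 18282637843694 * sqrt(10) / 279096863877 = 207.15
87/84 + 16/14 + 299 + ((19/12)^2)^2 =44628919/145152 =307.46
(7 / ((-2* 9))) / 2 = -7 / 36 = -0.19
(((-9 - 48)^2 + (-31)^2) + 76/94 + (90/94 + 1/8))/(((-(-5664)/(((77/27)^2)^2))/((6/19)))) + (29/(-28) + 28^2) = 798.50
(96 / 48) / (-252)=-0.01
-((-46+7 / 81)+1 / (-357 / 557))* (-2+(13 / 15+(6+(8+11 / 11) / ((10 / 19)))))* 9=30155840 / 3213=9385.57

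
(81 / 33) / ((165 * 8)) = 9 / 4840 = 0.00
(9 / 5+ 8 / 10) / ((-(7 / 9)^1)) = -3.34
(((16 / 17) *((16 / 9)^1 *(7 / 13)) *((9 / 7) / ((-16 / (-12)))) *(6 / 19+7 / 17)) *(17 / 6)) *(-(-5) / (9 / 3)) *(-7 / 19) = -263200 / 239343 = -1.10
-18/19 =-0.95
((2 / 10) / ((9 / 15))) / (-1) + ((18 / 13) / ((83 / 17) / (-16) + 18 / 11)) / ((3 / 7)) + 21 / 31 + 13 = 10849213 / 687921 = 15.77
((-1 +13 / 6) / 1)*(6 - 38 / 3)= -70 / 9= -7.78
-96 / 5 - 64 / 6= -448 / 15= -29.87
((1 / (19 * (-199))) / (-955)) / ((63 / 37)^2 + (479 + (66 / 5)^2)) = 6845 / 16217334846244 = 0.00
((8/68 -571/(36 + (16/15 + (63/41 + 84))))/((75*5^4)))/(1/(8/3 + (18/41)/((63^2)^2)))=-65504621513054/253642445347921875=-0.00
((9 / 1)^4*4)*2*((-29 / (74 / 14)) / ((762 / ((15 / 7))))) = -3805380 / 4699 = -809.83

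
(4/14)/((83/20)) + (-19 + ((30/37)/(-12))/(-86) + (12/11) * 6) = -503723193/40672324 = -12.38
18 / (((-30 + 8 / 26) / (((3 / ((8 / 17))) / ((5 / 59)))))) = -45.60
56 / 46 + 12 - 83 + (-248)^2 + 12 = 1413263 / 23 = 61446.22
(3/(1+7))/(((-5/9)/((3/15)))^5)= -177147/78125000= -0.00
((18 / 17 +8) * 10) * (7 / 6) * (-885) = -1590050 / 17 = -93532.35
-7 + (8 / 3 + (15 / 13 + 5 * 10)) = 1826 / 39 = 46.82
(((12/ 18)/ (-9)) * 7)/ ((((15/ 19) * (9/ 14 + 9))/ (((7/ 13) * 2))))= -52136/ 710775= -0.07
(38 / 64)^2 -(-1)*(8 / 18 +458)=4228273 / 9216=458.80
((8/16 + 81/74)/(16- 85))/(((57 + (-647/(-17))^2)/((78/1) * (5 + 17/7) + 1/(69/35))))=-4776138559/536499179118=-0.01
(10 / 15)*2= 4 / 3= 1.33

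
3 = 3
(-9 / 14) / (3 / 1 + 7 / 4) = -18 / 133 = -0.14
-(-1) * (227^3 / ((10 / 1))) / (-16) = -11697083 / 160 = -73106.77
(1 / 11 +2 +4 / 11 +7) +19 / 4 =625 / 44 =14.20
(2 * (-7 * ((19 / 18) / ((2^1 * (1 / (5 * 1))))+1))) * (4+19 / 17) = -26593 / 102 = -260.72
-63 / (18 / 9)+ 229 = 395 / 2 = 197.50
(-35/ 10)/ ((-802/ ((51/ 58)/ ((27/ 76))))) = 2261/ 209322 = 0.01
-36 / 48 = -3 / 4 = -0.75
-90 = -90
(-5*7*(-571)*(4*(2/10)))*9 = 143892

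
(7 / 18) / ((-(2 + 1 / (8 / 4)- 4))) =7 / 27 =0.26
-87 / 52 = -1.67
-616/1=-616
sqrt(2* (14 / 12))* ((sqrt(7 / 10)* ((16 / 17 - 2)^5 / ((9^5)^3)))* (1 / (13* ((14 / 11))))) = -88* sqrt(30) / 965393371653878115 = -0.00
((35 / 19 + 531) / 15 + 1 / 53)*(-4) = -2147428 / 15105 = -142.17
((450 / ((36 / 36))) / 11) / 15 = 2.73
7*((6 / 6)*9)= 63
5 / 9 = 0.56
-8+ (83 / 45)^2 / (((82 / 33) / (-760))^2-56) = -638853024712 / 79254791271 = -8.06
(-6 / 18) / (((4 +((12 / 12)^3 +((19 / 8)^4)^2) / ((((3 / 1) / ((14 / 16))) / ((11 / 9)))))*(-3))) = 402653184 / 1323521714413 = 0.00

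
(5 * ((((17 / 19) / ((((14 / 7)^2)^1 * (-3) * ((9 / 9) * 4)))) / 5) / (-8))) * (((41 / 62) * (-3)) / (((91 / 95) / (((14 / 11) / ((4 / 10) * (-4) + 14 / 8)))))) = -17425 / 425568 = -0.04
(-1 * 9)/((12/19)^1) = -57/4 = -14.25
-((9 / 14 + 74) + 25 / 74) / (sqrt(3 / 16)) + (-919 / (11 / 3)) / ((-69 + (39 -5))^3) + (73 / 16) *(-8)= -77680 *sqrt(3) / 777 -34423111 / 943250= -209.65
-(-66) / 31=66 / 31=2.13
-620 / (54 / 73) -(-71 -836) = 1859 / 27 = 68.85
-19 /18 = -1.06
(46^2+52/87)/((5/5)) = 184144/87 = 2116.60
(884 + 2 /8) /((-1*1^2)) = -3537 /4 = -884.25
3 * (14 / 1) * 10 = 420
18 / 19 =0.95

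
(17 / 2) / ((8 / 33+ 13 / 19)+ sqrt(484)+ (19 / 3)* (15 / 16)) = 85272 / 289565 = 0.29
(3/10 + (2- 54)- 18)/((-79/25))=22.06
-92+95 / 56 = -5057 / 56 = -90.30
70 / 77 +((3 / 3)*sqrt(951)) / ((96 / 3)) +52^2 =sqrt(951) / 32 +29754 / 11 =2705.87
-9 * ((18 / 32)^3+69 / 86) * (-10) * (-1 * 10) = -38848275 / 44032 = -882.27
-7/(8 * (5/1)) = -7/40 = -0.18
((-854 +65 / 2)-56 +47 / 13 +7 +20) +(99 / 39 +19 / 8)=-87565 / 104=-841.97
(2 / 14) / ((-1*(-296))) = 1 / 2072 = 0.00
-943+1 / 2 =-1885 / 2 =-942.50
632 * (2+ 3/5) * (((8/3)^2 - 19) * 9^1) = -879112/5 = -175822.40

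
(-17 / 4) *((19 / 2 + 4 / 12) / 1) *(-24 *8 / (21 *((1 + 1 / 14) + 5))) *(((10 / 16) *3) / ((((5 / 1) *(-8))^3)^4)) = 59 / 8388608000000000000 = 0.00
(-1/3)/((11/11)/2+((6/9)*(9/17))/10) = -170/273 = -0.62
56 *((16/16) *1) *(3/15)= 56/5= 11.20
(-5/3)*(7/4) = -35/12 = -2.92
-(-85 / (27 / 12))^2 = -115600 / 81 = -1427.16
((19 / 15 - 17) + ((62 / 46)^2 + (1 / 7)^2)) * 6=-83.38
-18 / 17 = -1.06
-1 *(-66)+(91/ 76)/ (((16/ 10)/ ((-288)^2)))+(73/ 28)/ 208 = 62137.59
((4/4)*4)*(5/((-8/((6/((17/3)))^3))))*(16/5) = -46656/4913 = -9.50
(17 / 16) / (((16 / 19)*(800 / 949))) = 306527 / 204800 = 1.50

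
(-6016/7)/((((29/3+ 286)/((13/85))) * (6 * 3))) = -39104/1583295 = -0.02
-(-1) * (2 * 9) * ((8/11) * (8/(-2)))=-52.36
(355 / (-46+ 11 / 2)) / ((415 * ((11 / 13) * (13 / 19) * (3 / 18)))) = -0.22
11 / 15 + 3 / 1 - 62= -874 / 15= -58.27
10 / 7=1.43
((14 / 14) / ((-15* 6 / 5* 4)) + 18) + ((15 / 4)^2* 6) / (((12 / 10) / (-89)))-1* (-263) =-860663 / 144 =-5976.83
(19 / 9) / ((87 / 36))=76 / 87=0.87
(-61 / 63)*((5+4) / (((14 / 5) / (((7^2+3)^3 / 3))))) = -21442720 / 147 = -145868.84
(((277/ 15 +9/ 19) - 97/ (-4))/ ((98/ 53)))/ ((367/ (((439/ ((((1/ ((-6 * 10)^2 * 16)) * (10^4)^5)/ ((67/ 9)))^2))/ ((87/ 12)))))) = 5142586185431/ 72572995605468750000000000000000000000000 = 0.00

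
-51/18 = -17/6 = -2.83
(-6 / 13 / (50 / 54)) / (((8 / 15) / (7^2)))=-11907 / 260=-45.80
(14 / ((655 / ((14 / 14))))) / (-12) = -7 / 3930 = -0.00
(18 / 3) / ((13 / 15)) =6.92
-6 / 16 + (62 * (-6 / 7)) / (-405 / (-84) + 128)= -23061 / 29752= -0.78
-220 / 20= -11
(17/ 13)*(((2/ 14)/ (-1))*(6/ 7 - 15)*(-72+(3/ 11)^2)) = -1331559/ 7007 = -190.03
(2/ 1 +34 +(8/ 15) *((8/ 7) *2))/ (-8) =-977/ 210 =-4.65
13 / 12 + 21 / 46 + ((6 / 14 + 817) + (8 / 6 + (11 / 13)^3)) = 3484427623 / 4244604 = 820.91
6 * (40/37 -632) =-140064/37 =-3785.51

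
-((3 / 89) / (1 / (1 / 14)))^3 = -27 / 1934434936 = -0.00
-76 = -76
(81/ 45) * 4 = 36/ 5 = 7.20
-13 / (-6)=13 / 6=2.17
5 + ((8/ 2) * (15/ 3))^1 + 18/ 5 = 143/ 5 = 28.60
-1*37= -37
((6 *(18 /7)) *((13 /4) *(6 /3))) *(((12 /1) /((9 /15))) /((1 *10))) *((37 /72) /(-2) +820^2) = 3776196957 /28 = 134864177.04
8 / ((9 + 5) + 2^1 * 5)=1 / 3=0.33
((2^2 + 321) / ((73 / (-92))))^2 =894010000 / 5329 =167763.18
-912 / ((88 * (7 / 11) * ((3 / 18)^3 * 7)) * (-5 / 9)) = 904.56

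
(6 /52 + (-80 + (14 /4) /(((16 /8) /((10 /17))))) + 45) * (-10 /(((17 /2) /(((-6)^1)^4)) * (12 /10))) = 161611200 /3757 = 43016.02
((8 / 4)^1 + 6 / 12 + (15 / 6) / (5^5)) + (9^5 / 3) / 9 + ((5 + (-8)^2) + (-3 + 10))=1415938 / 625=2265.50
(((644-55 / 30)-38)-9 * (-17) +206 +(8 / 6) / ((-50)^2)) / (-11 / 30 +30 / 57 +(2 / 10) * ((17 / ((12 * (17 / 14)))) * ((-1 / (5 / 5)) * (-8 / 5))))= 68625663 / 37975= 1807.13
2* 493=986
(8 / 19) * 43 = 344 / 19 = 18.11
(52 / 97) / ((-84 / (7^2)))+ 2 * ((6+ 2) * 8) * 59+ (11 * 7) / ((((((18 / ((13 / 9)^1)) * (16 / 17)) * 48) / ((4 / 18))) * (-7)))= 410113655777 / 54307584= 7551.68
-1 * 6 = -6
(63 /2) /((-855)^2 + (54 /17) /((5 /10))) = 119 /2761674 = 0.00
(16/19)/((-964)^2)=1/1103539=0.00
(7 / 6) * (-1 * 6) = -7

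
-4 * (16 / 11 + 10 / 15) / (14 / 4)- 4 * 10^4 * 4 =-5280080 / 33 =-160002.42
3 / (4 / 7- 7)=-7 / 15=-0.47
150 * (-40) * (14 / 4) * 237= -4977000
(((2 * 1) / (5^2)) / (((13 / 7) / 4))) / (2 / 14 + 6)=392 / 13975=0.03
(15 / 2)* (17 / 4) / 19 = 255 / 152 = 1.68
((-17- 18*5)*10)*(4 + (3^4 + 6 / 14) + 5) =-677310 / 7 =-96758.57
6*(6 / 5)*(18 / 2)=324 / 5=64.80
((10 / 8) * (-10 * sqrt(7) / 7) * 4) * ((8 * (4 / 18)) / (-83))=800 * sqrt(7) / 5229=0.40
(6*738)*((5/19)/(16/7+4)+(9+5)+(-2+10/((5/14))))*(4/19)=37327.45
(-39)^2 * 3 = 4563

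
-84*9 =-756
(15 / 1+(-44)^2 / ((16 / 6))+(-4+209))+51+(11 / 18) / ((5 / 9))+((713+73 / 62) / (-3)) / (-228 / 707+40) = 25882265851 / 26088360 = 992.10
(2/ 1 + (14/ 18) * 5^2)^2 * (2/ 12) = 37249/ 486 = 76.64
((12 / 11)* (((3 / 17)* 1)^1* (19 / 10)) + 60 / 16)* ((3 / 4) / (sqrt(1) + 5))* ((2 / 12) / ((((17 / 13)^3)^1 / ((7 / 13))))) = 6069973 / 293993920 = 0.02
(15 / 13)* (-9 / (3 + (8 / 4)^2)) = -1.48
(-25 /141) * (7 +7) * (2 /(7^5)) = -100 /338541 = -0.00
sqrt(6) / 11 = 0.22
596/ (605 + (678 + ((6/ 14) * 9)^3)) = 51107/ 114938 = 0.44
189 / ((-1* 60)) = -63 / 20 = -3.15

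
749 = 749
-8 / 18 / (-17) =4 / 153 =0.03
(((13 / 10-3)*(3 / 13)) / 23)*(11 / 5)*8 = -2244 / 7475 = -0.30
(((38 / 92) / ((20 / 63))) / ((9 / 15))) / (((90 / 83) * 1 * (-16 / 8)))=-11039 / 11040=-1.00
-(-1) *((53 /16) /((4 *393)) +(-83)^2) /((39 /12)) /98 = 173272181 /8010912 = 21.63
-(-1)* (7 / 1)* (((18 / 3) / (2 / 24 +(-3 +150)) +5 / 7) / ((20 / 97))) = 904913 / 35300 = 25.63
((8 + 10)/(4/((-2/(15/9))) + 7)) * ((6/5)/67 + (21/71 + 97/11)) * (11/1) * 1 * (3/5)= 295.87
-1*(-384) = 384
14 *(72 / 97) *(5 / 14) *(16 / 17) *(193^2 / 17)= 214554240 / 28033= 7653.63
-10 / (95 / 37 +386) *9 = -3330 / 14377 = -0.23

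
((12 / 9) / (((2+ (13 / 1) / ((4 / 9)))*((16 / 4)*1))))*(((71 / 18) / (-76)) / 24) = -71 / 3078000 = -0.00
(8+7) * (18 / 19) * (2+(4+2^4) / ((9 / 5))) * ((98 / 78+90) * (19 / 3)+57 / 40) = 107948.06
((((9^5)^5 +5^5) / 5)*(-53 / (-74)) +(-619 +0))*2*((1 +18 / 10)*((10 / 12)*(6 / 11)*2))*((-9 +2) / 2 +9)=532680306867354620866637088 / 185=2879353010093808761441282.00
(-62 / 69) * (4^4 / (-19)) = 12.11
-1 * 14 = -14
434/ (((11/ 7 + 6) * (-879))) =-3038/ 46587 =-0.07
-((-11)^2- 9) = -112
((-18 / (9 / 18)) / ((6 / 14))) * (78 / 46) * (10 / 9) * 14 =-2215.65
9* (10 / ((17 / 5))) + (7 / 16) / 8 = 57719 / 2176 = 26.53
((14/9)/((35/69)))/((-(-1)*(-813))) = -46/12195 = -0.00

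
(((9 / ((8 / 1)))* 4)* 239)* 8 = 8604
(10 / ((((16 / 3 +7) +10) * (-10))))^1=-3 / 67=-0.04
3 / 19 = 0.16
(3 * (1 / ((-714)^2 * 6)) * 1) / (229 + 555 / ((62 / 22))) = 31 / 13462692768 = 0.00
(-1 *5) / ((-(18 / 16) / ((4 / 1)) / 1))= 160 / 9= 17.78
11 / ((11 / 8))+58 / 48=221 / 24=9.21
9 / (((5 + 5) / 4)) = 18 / 5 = 3.60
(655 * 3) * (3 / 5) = 1179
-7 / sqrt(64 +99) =-7*sqrt(163) / 163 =-0.55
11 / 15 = 0.73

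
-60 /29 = -2.07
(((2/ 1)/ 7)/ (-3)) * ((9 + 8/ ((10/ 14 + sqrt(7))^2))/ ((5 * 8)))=-263593/ 10618020 + 49 * sqrt(7)/ 75843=-0.02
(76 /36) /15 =19 /135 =0.14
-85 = -85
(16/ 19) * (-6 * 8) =-768/ 19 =-40.42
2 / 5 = 0.40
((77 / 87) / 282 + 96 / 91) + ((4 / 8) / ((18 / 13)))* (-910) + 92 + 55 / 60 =-116410607 / 496132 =-234.64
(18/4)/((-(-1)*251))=9/502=0.02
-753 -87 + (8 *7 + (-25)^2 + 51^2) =2442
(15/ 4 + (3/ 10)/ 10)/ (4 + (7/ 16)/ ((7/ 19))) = 1512/ 2075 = 0.73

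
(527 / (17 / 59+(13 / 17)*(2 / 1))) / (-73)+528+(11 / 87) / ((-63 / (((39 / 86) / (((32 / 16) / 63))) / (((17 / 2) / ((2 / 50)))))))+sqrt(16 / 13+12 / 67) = 2*sqrt(267397) / 871+73917852973153 / 141057086050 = 525.22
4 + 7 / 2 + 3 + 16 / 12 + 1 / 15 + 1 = 129 / 10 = 12.90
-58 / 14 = -4.14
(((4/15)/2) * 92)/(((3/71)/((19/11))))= 248216/495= 501.45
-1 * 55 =-55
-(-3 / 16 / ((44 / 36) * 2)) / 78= 9 / 9152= 0.00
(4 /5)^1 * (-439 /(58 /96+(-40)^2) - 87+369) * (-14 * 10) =-2424207072 /76829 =-31553.28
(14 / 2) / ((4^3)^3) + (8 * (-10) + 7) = -19136505 / 262144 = -73.00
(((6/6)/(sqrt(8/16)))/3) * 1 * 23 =23 * sqrt(2)/3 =10.84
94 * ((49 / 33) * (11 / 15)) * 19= 87514 / 45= 1944.76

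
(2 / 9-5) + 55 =452 / 9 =50.22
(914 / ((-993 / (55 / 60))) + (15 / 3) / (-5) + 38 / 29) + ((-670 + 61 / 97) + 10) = -11059903555 / 16759854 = -659.90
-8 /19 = -0.42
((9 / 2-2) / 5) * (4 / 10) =1 / 5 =0.20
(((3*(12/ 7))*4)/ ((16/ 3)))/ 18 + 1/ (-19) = 43/ 266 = 0.16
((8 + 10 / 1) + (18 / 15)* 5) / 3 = 8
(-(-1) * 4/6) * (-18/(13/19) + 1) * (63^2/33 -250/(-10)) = -1051484/429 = -2451.01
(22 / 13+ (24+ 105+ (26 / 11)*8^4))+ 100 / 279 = 391489523 / 39897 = 9812.51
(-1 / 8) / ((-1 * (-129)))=-1 / 1032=-0.00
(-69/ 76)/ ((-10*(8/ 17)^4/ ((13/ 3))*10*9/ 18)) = 1.60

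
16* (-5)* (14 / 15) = -224 / 3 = -74.67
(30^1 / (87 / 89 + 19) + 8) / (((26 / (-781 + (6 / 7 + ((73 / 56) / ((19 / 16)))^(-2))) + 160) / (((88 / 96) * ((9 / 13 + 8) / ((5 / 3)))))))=1220925885298713 / 4299522272383520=0.28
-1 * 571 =-571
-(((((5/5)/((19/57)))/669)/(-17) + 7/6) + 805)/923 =-18337061/20994558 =-0.87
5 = 5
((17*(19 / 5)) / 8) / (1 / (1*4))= 323 / 10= 32.30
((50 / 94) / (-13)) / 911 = -25 / 556621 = -0.00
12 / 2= 6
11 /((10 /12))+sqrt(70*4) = 66 /5+2*sqrt(70) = 29.93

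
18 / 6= 3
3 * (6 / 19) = 18 / 19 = 0.95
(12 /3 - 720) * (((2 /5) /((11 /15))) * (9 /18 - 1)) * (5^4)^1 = 1342500 /11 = 122045.45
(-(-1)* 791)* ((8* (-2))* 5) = -63280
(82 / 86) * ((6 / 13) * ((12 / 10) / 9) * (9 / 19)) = 1476 / 53105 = 0.03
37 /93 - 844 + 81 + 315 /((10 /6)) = -53345 /93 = -573.60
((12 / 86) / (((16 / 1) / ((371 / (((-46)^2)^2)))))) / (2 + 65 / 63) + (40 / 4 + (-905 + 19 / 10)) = -1313691016726077 / 1470933845120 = -893.10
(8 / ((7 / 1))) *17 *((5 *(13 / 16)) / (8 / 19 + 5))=20995 / 1442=14.56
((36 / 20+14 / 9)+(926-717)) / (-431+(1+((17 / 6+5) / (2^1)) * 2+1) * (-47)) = -0.24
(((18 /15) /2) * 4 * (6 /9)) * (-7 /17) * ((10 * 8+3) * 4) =-18592 /85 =-218.73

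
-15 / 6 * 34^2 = -2890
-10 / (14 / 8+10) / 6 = -0.14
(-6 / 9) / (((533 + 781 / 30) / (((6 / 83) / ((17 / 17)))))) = -120 / 1391993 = -0.00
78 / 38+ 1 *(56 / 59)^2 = 2.95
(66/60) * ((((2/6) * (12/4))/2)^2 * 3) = 33/40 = 0.82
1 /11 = 0.09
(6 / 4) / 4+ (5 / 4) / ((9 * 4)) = 59 / 144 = 0.41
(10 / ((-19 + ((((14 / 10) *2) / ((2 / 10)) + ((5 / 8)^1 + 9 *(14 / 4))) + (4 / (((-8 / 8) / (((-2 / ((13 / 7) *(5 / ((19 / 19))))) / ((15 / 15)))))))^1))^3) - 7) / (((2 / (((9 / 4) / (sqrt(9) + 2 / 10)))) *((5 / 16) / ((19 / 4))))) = -409902837500141 / 10958851876896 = -37.40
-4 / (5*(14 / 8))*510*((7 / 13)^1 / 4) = -408 / 13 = -31.38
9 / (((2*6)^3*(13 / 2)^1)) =1 / 1248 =0.00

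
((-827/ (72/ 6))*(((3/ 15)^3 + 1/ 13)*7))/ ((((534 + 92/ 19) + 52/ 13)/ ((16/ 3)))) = -10119172/ 25140375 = -0.40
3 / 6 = 0.50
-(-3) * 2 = 6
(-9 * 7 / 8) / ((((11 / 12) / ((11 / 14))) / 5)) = -135 / 4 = -33.75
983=983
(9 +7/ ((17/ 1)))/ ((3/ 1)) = 160/ 51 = 3.14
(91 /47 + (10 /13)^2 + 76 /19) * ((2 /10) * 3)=3.92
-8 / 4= -2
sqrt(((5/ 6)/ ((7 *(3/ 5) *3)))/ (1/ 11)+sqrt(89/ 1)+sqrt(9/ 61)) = sqrt(2905308 *sqrt(61)+42977550+59074596 *sqrt(89))/ 7686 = 3.25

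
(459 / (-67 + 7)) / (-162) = 17 / 360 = 0.05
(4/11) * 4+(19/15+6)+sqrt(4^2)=2099/165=12.72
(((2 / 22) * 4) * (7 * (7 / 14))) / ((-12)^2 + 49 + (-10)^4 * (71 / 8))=14 / 978373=0.00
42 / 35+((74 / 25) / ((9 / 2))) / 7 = 2038 / 1575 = 1.29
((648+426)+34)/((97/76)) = 84208/97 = 868.12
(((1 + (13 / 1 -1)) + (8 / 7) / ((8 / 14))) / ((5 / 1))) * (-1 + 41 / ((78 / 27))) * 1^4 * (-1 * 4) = -2058 / 13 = -158.31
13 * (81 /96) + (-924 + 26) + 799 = -2817 /32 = -88.03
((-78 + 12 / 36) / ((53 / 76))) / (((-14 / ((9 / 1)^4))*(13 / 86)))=1665278028 / 4823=345278.46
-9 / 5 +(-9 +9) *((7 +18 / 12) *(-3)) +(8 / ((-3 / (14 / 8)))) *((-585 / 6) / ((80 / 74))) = 16763 / 40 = 419.08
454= 454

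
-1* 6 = -6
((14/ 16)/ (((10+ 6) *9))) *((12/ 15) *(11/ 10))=0.01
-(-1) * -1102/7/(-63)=1102/441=2.50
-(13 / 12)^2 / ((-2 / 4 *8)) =0.29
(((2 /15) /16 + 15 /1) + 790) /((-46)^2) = 96601 /253920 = 0.38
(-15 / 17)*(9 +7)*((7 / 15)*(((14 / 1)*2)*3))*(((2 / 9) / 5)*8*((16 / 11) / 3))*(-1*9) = 802816 / 935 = 858.63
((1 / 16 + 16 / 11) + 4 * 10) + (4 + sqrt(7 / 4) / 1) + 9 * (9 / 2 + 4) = sqrt(7) / 2 + 21475 / 176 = 123.34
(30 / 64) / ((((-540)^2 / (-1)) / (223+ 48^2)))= -2527 / 622080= -0.00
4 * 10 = 40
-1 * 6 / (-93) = 2 / 31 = 0.06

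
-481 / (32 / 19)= -9139 / 32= -285.59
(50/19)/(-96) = -25/912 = -0.03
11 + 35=46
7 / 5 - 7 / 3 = -0.93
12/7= 1.71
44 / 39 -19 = -697 / 39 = -17.87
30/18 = 5/3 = 1.67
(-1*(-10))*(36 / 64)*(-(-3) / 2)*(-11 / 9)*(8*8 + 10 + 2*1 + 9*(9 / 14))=-188925 / 224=-843.42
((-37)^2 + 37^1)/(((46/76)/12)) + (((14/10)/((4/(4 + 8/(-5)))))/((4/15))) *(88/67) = 214812438/7705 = 27879.62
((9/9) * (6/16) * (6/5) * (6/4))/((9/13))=39/40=0.98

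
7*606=4242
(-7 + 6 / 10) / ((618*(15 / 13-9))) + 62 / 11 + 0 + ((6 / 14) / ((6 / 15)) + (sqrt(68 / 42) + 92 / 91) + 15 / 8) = sqrt(714) / 21 + 6054416297 / 630990360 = 10.87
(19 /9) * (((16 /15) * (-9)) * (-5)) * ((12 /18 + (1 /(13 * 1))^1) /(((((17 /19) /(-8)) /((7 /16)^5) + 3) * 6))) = -1407619864 /445848975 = -3.16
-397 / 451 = -0.88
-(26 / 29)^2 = -676 / 841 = -0.80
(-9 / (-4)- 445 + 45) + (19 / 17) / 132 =-223133 / 561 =-397.74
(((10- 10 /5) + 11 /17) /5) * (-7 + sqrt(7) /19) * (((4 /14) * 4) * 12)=-14112 /85 + 2016 * sqrt(7) /1615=-162.72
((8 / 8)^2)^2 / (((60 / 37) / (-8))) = -74 / 15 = -4.93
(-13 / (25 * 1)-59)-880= -23488 / 25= -939.52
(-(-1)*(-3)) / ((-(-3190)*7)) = -3 / 22330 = -0.00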